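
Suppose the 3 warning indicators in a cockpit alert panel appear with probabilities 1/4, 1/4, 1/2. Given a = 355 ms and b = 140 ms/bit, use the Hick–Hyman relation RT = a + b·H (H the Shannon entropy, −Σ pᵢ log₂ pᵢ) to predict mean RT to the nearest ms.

565 ms

Each term −pᵢ log₂ pᵢ: 0.25·2 + 0.25·2 + 0.5·1; summed, H = 1.500 bits.
Mean RT = a + bH = 355 + 140·1.500 = 565.00 ms.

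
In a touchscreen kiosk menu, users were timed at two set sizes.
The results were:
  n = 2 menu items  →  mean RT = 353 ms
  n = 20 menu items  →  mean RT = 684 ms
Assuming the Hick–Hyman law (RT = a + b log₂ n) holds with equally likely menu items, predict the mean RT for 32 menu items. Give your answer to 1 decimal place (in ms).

RT is linear in log₂ n, so two points fix the line:
  b = (684 − 353) / (log₂ 20 − log₂ 2) = 331 / (4.3219 − 1) = 99.641 ms/bit
  a = 353 − 99.641 × 1 = 253.359 ms
Then RT(32) = 253.359 + 99.641 × log₂ 32 = 253.359 + 99.641 × 5 ≈ 751.564 ms.

751.6 ms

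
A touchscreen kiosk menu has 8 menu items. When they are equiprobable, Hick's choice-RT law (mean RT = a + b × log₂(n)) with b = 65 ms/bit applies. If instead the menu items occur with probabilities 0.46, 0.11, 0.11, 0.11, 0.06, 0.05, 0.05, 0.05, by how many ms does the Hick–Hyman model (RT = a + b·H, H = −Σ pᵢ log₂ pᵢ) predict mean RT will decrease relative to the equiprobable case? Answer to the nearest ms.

35 ms

The RT saving is b·ΔH. Equiprobable H₀ = log₂(8) = 3.0000 bits; with the given probabilities H = 2.4580 bits.
b·(H₀ − H) = 65 × (3.0000 − 2.4580) = 35.23 ms.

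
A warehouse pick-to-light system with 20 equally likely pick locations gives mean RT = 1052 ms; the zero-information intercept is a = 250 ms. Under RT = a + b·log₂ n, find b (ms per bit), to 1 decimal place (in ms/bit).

185.6 ms/bit

log₂(20) = 4.3219 bits.
b = (RT − a)/log₂ n = (1052 − 250) / 4.3219 = 185.565 ms/bit.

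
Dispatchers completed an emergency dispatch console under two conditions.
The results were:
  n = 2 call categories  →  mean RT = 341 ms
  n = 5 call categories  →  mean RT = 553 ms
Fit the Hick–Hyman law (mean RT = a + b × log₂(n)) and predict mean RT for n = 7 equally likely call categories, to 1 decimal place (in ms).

630.8 ms

RT is linear in log₂ n, so two points fix the line:
  b = (553 − 341) / (log₂ 5 − log₂ 2) = 212 / (2.3219 − 1) = 160.372 ms/bit
  a = 341 − 160.372 × 1 = 180.628 ms
Then RT(7) = 180.628 + 160.372 × log₂ 7 = 180.628 + 160.372 × 2.8074 ≈ 630.849 ms.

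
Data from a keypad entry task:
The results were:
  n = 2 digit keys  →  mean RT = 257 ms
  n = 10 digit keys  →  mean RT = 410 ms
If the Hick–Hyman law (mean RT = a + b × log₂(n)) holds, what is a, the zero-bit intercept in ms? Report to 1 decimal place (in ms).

191.1 ms

Slope: b = (410 − 257) / (log₂ 10 − log₂ 2) = 153/2.3219 = 65.894 ms/bit.
Intercept: a = 257 − 65.894·log₂(2) = 191.106 ms.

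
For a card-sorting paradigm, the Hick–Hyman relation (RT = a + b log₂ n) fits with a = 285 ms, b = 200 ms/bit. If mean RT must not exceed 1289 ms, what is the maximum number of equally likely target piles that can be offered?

32

Information budget: (1289 − 285)/200 = 5.0200 bits, so n ≤ 2^5.0200 = 32.447 → at most 32.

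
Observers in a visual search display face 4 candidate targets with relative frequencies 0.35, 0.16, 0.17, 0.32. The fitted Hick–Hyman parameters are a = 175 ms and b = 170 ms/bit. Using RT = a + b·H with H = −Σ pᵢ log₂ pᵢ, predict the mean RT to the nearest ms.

Entropy contributions −pᵢ log₂ pᵢ: 0.5301, 0.4230, 0.4346, 0.5260; sum H = 1.9137 bits.
RT = a + bH = 175 + 170·1.9137 = 500.34 ms.

500 ms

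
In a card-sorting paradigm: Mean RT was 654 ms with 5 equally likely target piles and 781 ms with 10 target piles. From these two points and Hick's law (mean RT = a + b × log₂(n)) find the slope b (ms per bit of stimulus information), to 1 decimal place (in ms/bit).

Slope: b = (781 − 654) / (log₂ 10 − log₂ 5) = 127/1.0000 = 127.000 ms/bit.

127.0 ms/bit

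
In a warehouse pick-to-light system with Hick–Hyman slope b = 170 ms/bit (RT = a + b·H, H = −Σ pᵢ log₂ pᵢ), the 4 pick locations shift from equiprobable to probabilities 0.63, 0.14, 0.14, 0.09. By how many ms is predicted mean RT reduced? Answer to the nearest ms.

The RT saving is b·ΔH. Equiprobable H₀ = log₂(4) = 2.0000 bits; with the given probabilities H = 1.5268 bits.
b·(H₀ − H) = 170 × (2.0000 − 1.5268) = 80.44 ms.

80 ms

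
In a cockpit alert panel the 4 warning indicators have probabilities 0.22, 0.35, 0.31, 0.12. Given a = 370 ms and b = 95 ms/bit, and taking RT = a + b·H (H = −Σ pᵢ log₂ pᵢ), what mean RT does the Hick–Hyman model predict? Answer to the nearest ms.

Entropy contributions −pᵢ log₂ pᵢ: 0.4806, 0.5301, 0.5238, 0.3671; sum H = 1.9015 bits.
RT = a + bH = 370 + 95·1.9015 = 550.65 ms.

551 ms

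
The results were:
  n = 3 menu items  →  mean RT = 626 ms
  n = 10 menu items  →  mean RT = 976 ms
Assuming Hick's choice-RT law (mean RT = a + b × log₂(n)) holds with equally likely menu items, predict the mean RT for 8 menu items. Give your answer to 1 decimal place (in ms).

RT is linear in log₂ n, so two points fix the line:
  b = (976 − 626) / (log₂ 10 − log₂ 3) = 350 / (3.3219 − 1.5850) = 201.501 ms/bit
  a = 626 − 201.501 × 1.5850 = 306.629 ms
Then RT(8) = 306.629 + 201.501 × log₂ 8 = 306.629 + 201.501 × 3 ≈ 911.131 ms.

911.1 ms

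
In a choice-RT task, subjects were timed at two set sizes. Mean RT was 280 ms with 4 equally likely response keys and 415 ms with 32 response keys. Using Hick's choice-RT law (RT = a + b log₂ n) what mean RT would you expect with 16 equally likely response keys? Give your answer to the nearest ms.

Fit slope and intercept:
  b = (415 − 280) / (log₂ 32 − log₂ 4) = 135 / (5 − 2) = 45 ms/bit
  a = 280 − 45 × 2 = 190 ms
Then RT(16) = 190 + 45 × log₂ 16 = 190 + 45 × 4 ≈ 370.000 ms.

370 ms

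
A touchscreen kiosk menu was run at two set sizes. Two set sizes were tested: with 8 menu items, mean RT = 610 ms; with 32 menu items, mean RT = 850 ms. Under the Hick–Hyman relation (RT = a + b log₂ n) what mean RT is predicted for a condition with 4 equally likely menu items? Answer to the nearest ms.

Solve the two-equation system in a and b:
  b = (850 − 610) / (log₂ 32 − log₂ 8) = 240 / (5 − 3) = 120 ms/bit
  a = 610 − 120 × 3 = 250 ms
Then RT(4) = 250 + 120 × log₂ 4 = 250 + 120 × 2 ≈ 490.000 ms.

490 ms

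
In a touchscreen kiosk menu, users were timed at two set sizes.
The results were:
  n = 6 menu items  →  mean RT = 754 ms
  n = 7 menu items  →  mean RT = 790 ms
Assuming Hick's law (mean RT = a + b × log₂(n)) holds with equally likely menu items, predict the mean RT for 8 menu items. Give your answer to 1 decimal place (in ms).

Solve the two-equation system in a and b:
  b = (790 − 754) / (log₂ 7 − log₂ 6) = 36 / (2.8074 − 2.5850) = 161.876 ms/bit
  a = 754 − 161.876 × 2.5850 = 335.557 ms
Then RT(8) = 335.557 + 161.876 × log₂ 8 = 335.557 + 161.876 × 3 ≈ 821.185 ms.

821.2 ms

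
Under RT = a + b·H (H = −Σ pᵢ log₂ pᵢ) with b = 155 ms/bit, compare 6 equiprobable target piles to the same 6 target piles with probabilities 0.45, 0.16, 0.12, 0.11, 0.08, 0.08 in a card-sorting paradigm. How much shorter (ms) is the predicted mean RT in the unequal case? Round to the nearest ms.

53 ms

Equiprobable entropy H₀ = log₂ 6 = 2.5850 bits.
Skewed entropy H = −Σ pᵢ log₂ pᵢ = 2.2418 bits.
ΔRT = b·(H₀ − H) = 155 × 0.3432 = 53.19 ms.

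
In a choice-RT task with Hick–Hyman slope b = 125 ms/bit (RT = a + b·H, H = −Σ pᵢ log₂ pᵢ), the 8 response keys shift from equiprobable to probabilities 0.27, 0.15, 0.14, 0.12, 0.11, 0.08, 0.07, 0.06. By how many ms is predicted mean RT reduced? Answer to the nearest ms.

The RT saving is b·ΔH. Equiprobable H₀ = log₂(8) = 3.0000 bits; with the given probabilities H = 2.8386 bits.
b·(H₀ − H) = 125 × (3.0000 − 2.8386) = 20.17 ms.

20 ms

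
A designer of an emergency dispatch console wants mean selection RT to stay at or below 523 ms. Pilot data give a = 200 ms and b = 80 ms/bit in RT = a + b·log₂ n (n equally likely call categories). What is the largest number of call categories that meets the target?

80·log₂ n ≤ 523 − 200 = 323, giving log₂ n ≤ 4.0375 and n ≤ 16.421. The largest whole number is 16.

16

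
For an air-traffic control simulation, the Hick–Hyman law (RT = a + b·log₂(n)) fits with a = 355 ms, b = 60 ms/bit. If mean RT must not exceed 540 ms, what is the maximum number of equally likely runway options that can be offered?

Information budget: (540 − 355)/60 = 3.0833 bits, so n ≤ 2^3.0833 = 8.476 → at most 8.

8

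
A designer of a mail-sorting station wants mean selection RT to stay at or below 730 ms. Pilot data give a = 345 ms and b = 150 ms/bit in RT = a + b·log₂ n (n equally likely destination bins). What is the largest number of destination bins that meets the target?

Information budget: (730 − 345)/150 = 2.5667 bits, so n ≤ 2^2.5667 = 5.924 → at most 5.

5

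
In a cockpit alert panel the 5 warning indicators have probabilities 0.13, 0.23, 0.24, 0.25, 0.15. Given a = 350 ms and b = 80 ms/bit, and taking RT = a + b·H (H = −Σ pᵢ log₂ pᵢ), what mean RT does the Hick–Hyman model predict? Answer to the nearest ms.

Entropy contributions −pᵢ log₂ pᵢ: 0.3826, 0.4877, 0.4941, 0.5000, 0.4105; sum H = 2.2750 bits.
RT = a + bH = 350 + 80·2.2750 = 532.00 ms.

532 ms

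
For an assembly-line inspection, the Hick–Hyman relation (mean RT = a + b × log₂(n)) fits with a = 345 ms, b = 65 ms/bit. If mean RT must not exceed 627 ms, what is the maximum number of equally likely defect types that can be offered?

Set 345 + 65·log₂ n ≤ 627 → log₂ n ≤ (627 − 345)/65 = 4.3385.
So n ≤ 2^4.3385 = 20.231; the largest integer n is 20.

20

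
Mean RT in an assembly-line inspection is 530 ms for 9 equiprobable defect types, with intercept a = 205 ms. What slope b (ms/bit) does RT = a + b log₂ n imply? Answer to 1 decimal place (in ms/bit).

102.5 ms/bit

9 alternatives carry log₂ 9 = 3.1699 bits; the choice cost is 530 − 205 = 325 ms, so b = 325/3.1699 = 102.526 ms/bit.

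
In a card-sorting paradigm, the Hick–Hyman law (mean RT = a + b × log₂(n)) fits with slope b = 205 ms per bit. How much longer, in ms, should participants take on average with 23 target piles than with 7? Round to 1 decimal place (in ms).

ΔRT = (a + b log₂ n₂) − (a + b log₂ n₁) = b·(log₂ n₂ − log₂ n₁).
log₂(23) − log₂(7) = 4.5236 − 2.8074 = 1.7162.
ΔRT = 205 × 1.7162 = 351.822 ms.

351.8 ms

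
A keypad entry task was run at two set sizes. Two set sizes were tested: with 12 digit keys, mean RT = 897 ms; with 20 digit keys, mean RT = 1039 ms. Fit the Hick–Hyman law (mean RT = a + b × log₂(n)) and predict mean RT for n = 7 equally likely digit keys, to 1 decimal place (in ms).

Fit slope and intercept:
  b = (1039 − 897) / (log₂ 20 − log₂ 12) = 142 / (4.3219 − 3.5850) = 192.682 ms/bit
  a = 897 − 192.682 × 3.5850 = 206.242 ms
Then RT(7) = 206.242 + 192.682 × log₂ 7 = 206.242 + 192.682 × 2.8074 ≈ 747.169 ms.

747.2 ms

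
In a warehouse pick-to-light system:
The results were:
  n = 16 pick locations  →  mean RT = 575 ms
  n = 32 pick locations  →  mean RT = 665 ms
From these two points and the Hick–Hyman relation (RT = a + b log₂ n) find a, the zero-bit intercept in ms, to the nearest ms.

The slope on a log₂ axis is (665 − 575) / (5 − 4) = 90 ms/bit.
Intercept: a = 575 − 90·log₂(16) = 215.000 ms.

215 ms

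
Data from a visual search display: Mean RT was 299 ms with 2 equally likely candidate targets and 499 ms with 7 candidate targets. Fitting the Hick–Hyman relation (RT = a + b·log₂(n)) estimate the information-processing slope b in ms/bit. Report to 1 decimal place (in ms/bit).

Slope: b = (499 − 299) / (log₂ 7 − log₂ 2) = 200/1.8074 = 110.659 ms/bit.

110.7 ms/bit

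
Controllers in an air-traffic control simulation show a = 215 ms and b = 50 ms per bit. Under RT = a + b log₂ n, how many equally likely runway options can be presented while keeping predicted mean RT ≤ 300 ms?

3

Information budget: (300 − 215)/50 = 1.7000 bits, so n ≤ 2^1.7000 = 3.249 → at most 3.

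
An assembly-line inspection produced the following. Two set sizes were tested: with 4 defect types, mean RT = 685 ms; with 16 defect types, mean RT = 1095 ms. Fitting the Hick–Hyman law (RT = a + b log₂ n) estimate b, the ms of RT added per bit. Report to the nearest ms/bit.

205 ms/bit

The slope on a log₂ axis is (1095 − 685) / (4 − 2) = 205 ms/bit.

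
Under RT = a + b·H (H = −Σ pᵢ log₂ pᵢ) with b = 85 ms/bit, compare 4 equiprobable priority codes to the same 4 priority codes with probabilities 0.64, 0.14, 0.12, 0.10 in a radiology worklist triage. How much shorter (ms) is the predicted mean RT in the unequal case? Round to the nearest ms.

Equiprobable entropy H₀ = log₂ 4 = 2.0000 bits.
Skewed entropy H = −Σ pᵢ log₂ pᵢ = 1.5084 bits.
ΔRT = b·(H₀ − H) = 85 × 0.4916 = 41.78 ms.

42 ms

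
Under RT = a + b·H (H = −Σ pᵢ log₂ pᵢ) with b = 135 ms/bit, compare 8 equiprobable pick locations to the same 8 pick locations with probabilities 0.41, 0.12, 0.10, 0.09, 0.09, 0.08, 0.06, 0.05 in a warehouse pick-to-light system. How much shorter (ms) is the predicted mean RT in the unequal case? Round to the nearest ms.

54 ms

Equiprobable entropy H₀ = log₂ 8 = 3.0000 bits.
Skewed entropy H = −Σ pᵢ log₂ pᵢ = 2.6031 bits.
ΔRT = b·(H₀ − H) = 135 × 0.3969 = 53.58 ms.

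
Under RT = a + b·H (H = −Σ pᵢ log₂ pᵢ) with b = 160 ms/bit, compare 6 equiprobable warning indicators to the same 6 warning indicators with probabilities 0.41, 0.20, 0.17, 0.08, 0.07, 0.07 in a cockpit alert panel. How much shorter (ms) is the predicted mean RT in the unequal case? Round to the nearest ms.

The RT saving is b·ΔH. Equiprobable H₀ = log₂(6) = 2.5850 bits; with the given probabilities H = 2.2550 bits.
b·(H₀ − H) = 160 × (2.5850 − 2.2550) = 52.80 ms.

53 ms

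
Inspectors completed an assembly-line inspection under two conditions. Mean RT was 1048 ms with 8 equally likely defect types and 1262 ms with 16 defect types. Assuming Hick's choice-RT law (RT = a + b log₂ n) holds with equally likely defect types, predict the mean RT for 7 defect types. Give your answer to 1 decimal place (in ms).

Fit slope and intercept:
  b = (1262 − 1048) / (log₂ 16 − log₂ 8) = 214 / (4 − 3) = 214.000 ms/bit
  a = 1048 − 214.000 × 3 = 406.000 ms
Then RT(7) = 406.000 + 214.000 × log₂ 7 = 406.000 + 214.000 × 2.8074 ≈ 1006.774 ms.

1006.8 ms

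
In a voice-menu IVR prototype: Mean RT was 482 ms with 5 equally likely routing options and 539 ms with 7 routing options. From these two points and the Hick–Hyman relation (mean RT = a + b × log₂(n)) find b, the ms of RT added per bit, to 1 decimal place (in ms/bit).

b = (RT₂ − RT₁)/(log₂ n₂ − log₂ n₁) = (539 − 482)/(2.8074 − 2.3219) = 117.422 ms/bit.

117.4 ms/bit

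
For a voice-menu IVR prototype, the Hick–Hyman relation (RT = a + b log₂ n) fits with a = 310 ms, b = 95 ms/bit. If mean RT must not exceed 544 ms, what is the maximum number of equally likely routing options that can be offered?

5

95·log₂ n ≤ 544 − 310 = 234, giving log₂ n ≤ 2.4632 and n ≤ 5.514. The largest whole number is 5.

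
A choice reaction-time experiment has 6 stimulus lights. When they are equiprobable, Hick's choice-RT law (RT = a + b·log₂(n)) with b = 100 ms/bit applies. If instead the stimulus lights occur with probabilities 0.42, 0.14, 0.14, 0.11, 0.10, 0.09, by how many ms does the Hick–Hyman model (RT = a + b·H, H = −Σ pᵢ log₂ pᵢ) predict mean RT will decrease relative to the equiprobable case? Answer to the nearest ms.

27 ms

The RT saving is b·ΔH. Equiprobable H₀ = log₂(6) = 2.5850 bits; with the given probabilities H = 2.3150 bits.
b·(H₀ − H) = 100 × (2.5850 − 2.3150) = 27.00 ms.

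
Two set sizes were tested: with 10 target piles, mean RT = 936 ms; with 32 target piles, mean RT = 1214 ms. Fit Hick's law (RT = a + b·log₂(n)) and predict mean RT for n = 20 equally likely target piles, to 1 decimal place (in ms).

With log₂ n on the abscissa the relation is linear; from the two conditions:
  b = (1214 − 936) / (log₂ 32 − log₂ 10) = 278 / (5 − 3.3219) = 165.666 ms/bit
  a = 936 − 165.666 × 3.3219 = 385.668 ms
Then RT(20) = 385.668 + 165.666 × log₂ 20 = 385.668 + 165.666 × 4.3219 ≈ 1101.666 ms.

1101.7 ms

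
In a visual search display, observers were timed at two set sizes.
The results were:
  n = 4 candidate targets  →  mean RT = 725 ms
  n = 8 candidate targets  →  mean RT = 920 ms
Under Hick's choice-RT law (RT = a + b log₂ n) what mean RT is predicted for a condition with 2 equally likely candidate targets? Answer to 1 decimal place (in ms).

RT is linear in log₂ n, so two points fix the line:
  b = (920 − 725) / (log₂ 8 − log₂ 4) = 195 / (3 − 2) = 195.000 ms/bit
  a = 725 − 195.000 × 2 = 335.000 ms
Then RT(2) = 335.000 + 195.000 × log₂ 2 = 335.000 + 195.000 × 1 ≈ 530.000 ms.

530.0 ms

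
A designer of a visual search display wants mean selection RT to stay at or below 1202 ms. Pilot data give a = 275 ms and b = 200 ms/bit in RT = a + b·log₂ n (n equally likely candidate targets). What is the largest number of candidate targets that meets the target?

200·log₂ n ≤ 1202 − 275 = 927, giving log₂ n ≤ 4.6350 and n ≤ 24.847. The largest whole number is 24.

24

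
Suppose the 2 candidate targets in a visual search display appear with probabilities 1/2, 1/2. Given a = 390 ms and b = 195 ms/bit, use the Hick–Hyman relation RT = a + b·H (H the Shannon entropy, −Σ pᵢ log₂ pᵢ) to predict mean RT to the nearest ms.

585 ms

Each term −pᵢ log₂ pᵢ: 0.5·1 + 0.5·1; summed, H = 1.000 bits.
Mean RT = a + bH = 390 + 195·1.000 = 585.00 ms.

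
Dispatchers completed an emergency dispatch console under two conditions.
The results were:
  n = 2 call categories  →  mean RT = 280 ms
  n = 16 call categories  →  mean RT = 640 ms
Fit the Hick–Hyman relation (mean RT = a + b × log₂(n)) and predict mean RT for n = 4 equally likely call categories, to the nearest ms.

400 ms

With log₂ n on the abscissa the relation is linear; from the two conditions:
  b = (640 − 280) / (log₂ 16 − log₂ 2) = 360 / (4 − 1) = 120 ms/bit
  a = 280 − 120 × 1 = 160 ms
Then RT(4) = 160 + 120 × log₂ 4 = 160 + 120 × 2 ≈ 400.000 ms.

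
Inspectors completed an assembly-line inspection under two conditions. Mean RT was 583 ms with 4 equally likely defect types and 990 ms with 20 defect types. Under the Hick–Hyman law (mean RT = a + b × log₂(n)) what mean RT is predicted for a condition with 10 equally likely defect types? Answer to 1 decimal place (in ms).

814.7 ms

With log₂ n on the abscissa the relation is linear; from the two conditions:
  b = (990 − 583) / (log₂ 20 − log₂ 4) = 407 / (4.3219 − 2) = 175.285 ms/bit
  a = 583 − 175.285 × 2 = 232.429 ms
Then RT(10) = 232.429 + 175.285 × log₂ 10 = 232.429 + 175.285 × 3.3219 ≈ 814.715 ms.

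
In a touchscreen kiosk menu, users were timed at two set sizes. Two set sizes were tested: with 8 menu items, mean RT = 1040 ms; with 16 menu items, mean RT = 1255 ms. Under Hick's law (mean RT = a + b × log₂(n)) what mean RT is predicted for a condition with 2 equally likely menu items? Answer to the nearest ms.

RT is linear in log₂ n, so two points fix the line:
  b = (1255 − 1040) / (log₂ 16 − log₂ 8) = 215 / (4 − 3) = 215 ms/bit
  a = 1040 − 215 × 3 = 395 ms
Then RT(2) = 395 + 215 × log₂ 2 = 395 + 215 × 1 ≈ 610.000 ms.

610 ms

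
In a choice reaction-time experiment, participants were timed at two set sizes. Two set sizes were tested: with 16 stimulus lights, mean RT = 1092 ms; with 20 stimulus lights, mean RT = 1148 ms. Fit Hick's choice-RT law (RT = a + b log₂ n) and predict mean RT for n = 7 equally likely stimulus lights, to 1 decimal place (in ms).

RT is linear in log₂ n, so two points fix the line:
  b = (1148 − 1092) / (log₂ 20 − log₂ 16) = 56 / (4.3219 − 4) = 173.952 ms/bit
  a = 1092 − 173.952 × 4 = 396.192 ms
Then RT(7) = 396.192 + 173.952 × log₂ 7 = 396.192 + 173.952 × 2.8074 ≈ 884.537 ms.

884.5 ms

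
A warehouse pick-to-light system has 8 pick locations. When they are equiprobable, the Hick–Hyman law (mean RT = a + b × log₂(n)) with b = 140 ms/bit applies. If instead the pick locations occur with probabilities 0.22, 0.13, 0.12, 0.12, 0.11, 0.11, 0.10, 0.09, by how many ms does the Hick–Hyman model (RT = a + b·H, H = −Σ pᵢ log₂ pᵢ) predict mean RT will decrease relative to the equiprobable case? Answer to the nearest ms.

Equiprobable entropy H₀ = log₂ 8 = 3.0000 bits.
Skewed entropy H = −Σ pᵢ log₂ pᵢ = 2.9428 bits.
ΔRT = b·(H₀ − H) = 140 × 0.0572 = 8.01 ms.

8 ms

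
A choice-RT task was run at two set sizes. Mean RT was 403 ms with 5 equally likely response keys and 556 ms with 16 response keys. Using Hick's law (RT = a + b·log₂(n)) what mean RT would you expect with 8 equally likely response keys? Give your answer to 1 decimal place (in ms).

464.8 ms

Fit slope and intercept:
  b = (556 − 403) / (log₂ 16 − log₂ 5) = 153 / (4 − 2.3219) = 91.176 ms/bit
  a = 403 − 91.176 × 2.3219 = 191.296 ms
Then RT(8) = 191.296 + 91.176 × log₂ 8 = 191.296 + 91.176 × 3 ≈ 464.824 ms.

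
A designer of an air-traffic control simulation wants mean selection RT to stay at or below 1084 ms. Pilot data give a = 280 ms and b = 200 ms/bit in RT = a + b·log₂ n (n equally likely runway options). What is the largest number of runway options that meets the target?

Set 280 + 200·log₂ n ≤ 1084 → log₂ n ≤ (1084 − 280)/200 = 4.0200.
So n ≤ 2^4.0200 = 16.223; the largest integer n is 16.

16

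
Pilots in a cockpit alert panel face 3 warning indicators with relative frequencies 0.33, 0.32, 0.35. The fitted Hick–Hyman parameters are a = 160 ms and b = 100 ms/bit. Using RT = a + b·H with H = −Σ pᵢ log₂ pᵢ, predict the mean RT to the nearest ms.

Entropy contributions −pᵢ log₂ pᵢ: 0.5278, 0.5260, 0.5301; sum H = 1.5840 bits.
RT = a + bH = 160 + 100·1.5840 = 318.40 ms.

318 ms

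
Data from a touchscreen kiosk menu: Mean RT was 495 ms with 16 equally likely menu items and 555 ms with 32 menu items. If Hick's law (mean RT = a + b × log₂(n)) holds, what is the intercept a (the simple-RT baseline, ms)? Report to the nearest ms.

Slope: b = (555 − 495) / (log₂ 32 − log₂ 16) = 60/1.0000 = 60 ms/bit.
Intercept: a = 495 − 60·log₂(16) = 255.000 ms.

255 ms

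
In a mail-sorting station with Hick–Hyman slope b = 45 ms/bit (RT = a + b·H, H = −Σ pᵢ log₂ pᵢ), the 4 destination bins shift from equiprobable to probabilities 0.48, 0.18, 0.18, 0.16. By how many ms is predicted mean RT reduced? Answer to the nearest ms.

Equiprobable entropy H₀ = log₂ 4 = 2.0000 bits.
Skewed entropy H = −Σ pᵢ log₂ pᵢ = 1.8219 bits.
ΔRT = b·(H₀ − H) = 45 × 0.1781 = 8.01 ms.

8 ms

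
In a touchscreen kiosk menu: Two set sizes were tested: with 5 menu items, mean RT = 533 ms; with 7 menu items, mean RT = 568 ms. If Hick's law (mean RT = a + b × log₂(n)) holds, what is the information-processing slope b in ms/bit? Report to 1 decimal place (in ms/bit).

Slope: b = (568 − 533) / (log₂ 7 − log₂ 5) = 35/0.4854 = 72.101 ms/bit.

72.1 ms/bit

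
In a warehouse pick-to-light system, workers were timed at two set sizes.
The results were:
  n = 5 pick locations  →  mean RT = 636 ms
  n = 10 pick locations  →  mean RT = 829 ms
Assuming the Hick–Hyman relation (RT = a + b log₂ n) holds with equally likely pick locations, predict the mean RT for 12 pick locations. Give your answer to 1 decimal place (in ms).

RT is linear in log₂ n, so two points fix the line:
  b = (829 − 636) / (log₂ 10 − log₂ 5) = 193 / (3.3219 − 2.3219) = 193.000 ms/bit
  a = 636 − 193.000 × 2.3219 = 187.868 ms
Then RT(12) = 187.868 + 193.000 × log₂ 12 = 187.868 + 193.000 × 3.5850 ≈ 879.766 ms.

879.8 ms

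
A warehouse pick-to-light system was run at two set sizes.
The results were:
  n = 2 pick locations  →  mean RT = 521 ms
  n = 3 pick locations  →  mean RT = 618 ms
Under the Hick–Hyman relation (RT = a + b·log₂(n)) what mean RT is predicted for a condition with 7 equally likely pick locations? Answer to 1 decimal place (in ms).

Fit slope and intercept:
  b = (618 − 521) / (log₂ 3 − log₂ 2) = 97 / (1.5850 − 1) = 165.823 ms/bit
  a = 521 − 165.823 × 1 = 355.177 ms
Then RT(7) = 355.177 + 165.823 × log₂ 7 = 355.177 + 165.823 × 2.8074 ≈ 820.700 ms.

820.7 ms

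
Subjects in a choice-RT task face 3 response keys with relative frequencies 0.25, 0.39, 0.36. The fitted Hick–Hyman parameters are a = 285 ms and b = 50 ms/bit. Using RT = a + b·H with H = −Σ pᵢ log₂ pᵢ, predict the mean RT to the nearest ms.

H = 0.25·log₂(1/0.25) + 0.39·log₂(1/0.39) + 0.36·log₂(1/0.36) = 1.5604 bits.
RT = 285 + 50 × 1.5604 = 363.02 ms.

363 ms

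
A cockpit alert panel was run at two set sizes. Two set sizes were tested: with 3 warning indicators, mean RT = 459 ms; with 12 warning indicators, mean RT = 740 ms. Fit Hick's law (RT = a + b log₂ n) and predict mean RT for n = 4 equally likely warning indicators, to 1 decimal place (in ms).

517.3 ms

RT is linear in log₂ n, so two points fix the line:
  b = (740 − 459) / (log₂ 12 − log₂ 3) = 281 / (3.5850 − 1.5850) = 140.500 ms/bit
  a = 459 − 140.500 × 1.5850 = 236.313 ms
Then RT(4) = 236.313 + 140.500 × log₂ 4 = 236.313 + 140.500 × 2 ≈ 517.313 ms.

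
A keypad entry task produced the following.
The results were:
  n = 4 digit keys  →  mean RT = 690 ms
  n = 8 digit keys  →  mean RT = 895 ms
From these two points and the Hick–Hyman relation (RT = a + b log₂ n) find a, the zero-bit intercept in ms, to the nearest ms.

280 ms

The slope on a log₂ axis is (895 − 690) / (3 − 2) = 205 ms/bit.
Intercept: a = 690 − 205·log₂(4) = 280.000 ms.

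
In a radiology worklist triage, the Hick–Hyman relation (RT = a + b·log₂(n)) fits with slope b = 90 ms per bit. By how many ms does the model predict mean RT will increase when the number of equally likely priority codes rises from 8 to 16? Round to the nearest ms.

Only the slope matters, since a is common to both: ΔRT = b·log₂(n₂/n₁).
log₂(16) − log₂(8) = log₂(16/8) = log₂(2) = 1.
ΔRT = 90 × 1.0000 = 90.000 ms.

90 ms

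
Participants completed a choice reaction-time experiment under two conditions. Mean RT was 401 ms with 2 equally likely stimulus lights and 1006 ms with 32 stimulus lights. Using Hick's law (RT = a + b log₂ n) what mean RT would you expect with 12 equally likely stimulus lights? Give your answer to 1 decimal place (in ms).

792.0 ms

RT is linear in log₂ n, so two points fix the line:
  b = (1006 − 401) / (log₂ 32 − log₂ 2) = 605 / (5 − 1) = 151.250 ms/bit
  a = 401 − 151.250 × 1 = 249.750 ms
Then RT(12) = 249.750 + 151.250 × log₂ 12 = 249.750 + 151.250 × 3.5850 ≈ 791.976 ms.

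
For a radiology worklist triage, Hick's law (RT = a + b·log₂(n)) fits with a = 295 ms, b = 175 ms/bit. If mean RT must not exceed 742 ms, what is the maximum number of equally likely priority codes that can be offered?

Information budget: (742 − 295)/175 = 2.5543 bits, so n ≤ 2^2.5543 = 5.874 → at most 5.

5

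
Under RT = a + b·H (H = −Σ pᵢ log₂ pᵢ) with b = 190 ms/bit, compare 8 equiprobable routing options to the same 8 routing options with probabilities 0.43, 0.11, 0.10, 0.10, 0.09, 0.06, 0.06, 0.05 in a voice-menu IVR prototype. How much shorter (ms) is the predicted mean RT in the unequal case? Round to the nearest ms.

85 ms

Equiprobable entropy H₀ = log₂ 8 = 3.0000 bits.
Skewed entropy H = −Σ pᵢ log₂ pᵢ = 2.5541 bits.
ΔRT = b·(H₀ − H) = 190 × 0.4459 = 84.73 ms.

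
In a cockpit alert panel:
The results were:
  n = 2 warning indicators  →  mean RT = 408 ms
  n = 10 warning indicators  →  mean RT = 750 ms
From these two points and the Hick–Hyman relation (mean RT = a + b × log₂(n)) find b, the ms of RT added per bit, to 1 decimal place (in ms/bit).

The slope on a log₂ axis is (750 − 408) / (3.3219 − 1) = 147.291 ms/bit.

147.3 ms/bit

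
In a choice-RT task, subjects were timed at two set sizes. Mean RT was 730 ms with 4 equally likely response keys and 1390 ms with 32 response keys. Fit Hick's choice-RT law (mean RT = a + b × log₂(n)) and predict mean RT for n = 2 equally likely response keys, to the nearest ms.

Fit slope and intercept:
  b = (1390 − 730) / (log₂ 32 − log₂ 4) = 660 / (5 − 2) = 220 ms/bit
  a = 730 − 220 × 2 = 290 ms
Then RT(2) = 290 + 220 × log₂ 2 = 290 + 220 × 1 ≈ 510.000 ms.

510 ms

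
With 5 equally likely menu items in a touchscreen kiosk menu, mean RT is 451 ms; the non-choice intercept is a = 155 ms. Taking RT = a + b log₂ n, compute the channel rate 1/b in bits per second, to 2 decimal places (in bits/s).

b = (451 − 155)/log₂ 5 = 296/2.3219 = 127.480 ms per bit = 0.12748 s/bit; the reciprocal is 7.844 bits/s.

7.84 bits/s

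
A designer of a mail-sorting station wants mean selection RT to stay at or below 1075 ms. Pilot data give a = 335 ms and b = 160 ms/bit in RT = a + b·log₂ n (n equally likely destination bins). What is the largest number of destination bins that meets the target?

Set 335 + 160·log₂ n ≤ 1075 → log₂ n ≤ (1075 − 335)/160 = 4.6250.
So n ≤ 2^4.6250 = 24.675; the largest integer n is 24.

24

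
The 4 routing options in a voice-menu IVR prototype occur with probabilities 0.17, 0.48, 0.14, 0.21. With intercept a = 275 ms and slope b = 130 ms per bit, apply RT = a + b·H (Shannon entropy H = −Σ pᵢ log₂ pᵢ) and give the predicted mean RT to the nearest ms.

511 ms

H = 0.17·log₂(1/0.17) + 0.48·log₂(1/0.48) + 0.14·log₂(1/0.14) + 0.21·log₂(1/0.21) = 1.8128 bits.
RT = 275 + 130 × 1.8128 = 510.66 ms.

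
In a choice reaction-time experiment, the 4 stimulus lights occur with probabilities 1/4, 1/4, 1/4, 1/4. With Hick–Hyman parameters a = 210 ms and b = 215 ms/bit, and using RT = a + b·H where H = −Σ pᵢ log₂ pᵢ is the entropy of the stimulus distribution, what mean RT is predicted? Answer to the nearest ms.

H = −Σ pᵢ log₂ pᵢ = 0.25·2 + 0.25·2 + 0.25·2 + 0.25·2 = 2.000 bits.
RT = 210 + 215 × 2.000 = 640.00 ms.

640 ms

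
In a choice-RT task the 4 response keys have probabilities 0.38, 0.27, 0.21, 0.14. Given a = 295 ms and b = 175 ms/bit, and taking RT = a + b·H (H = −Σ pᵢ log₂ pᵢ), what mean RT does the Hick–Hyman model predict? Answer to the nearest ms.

Entropy contributions −pᵢ log₂ pᵢ: 0.5305, 0.5100, 0.4728, 0.3971; sum H = 1.9104 bits.
RT = a + bH = 295 + 175·1.9104 = 629.32 ms.

629 ms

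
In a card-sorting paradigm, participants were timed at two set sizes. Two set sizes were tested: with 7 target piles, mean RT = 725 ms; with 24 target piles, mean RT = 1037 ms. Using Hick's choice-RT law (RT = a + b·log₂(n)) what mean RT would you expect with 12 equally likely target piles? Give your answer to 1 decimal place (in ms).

861.5 ms

RT is linear in log₂ n, so two points fix the line:
  b = (1037 − 725) / (log₂ 24 − log₂ 7) = 312 / (4.5850 − 2.8074) = 175.517 ms/bit
  a = 725 − 175.517 × 2.8074 = 232.262 ms
Then RT(12) = 232.262 + 175.517 × log₂ 12 = 232.262 + 175.517 × 3.5850 ≈ 861.483 ms.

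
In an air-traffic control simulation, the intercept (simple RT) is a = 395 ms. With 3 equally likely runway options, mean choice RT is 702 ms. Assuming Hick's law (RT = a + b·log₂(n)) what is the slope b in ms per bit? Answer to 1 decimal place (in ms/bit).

193.7 ms/bit

b = (702 − 395) / log₂(3) = 307 / 1.5850 = 193.695 ms/bit.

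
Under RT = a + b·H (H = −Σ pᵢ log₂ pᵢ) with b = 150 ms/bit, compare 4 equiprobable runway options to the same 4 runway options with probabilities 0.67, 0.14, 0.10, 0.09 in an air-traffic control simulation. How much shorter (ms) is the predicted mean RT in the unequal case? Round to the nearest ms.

Equiprobable entropy H₀ = log₂ 4 = 2.0000 bits.
Skewed entropy H = −Σ pᵢ log₂ pᵢ = 1.4291 bits.
ΔRT = b·(H₀ − H) = 150 × 0.5709 = 85.64 ms.

86 ms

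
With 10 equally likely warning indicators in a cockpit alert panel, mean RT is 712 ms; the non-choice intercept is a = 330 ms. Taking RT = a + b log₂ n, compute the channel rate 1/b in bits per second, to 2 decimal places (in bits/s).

8.70 bits/s

b = (712 − 330)/log₂ 10 = 382/3.3219 = 114.993 ms per bit = 0.11499 s/bit; the reciprocal is 8.696 bits/s.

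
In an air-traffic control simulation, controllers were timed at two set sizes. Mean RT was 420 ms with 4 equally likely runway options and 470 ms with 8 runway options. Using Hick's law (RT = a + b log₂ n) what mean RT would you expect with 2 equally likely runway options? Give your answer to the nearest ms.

RT is linear in log₂ n, so two points fix the line:
  b = (470 − 420) / (log₂ 8 − log₂ 4) = 50 / (3 − 2) = 50 ms/bit
  a = 420 − 50 × 2 = 320 ms
Then RT(2) = 320 + 50 × log₂ 2 = 320 + 50 × 1 ≈ 370.000 ms.

370 ms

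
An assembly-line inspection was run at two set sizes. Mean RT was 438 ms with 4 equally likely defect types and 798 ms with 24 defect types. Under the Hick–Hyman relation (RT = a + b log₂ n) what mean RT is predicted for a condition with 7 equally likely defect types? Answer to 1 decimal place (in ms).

Solve the two-equation system in a and b:
  b = (798 − 438) / (log₂ 24 − log₂ 4) = 360 / (4.5850 − 2) = 139.267 ms/bit
  a = 438 − 139.267 × 2 = 159.466 ms
Then RT(7) = 159.466 + 139.267 × log₂ 7 = 159.466 + 139.267 × 2.8074 ≈ 550.438 ms.

550.4 ms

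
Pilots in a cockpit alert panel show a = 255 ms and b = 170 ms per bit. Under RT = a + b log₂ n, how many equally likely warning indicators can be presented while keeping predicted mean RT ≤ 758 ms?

Information budget: (758 − 255)/170 = 2.9588 bits, so n ≤ 2^2.9588 = 7.775 → at most 7.

7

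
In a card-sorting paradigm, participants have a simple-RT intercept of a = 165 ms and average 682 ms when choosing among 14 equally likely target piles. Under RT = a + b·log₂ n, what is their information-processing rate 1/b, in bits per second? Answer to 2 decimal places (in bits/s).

Choice component = 682 − 165 = 517 ms over log₂(14) = 3.8074 bits.
b = 517 / 3.8074 = 135.790 ms/bit, so 1/b = 7.364 bits/s.

7.36 bits/s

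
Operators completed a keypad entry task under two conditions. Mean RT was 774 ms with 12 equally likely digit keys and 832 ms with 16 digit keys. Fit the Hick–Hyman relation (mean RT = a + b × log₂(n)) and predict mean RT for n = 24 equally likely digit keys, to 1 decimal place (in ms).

913.7 ms

RT is linear in log₂ n, so two points fix the line:
  b = (832 − 774) / (log₂ 16 − log₂ 12) = 58 / (4 − 3.5850) = 139.746 ms/bit
  a = 774 − 139.746 × 3.5850 = 273.014 ms
Then RT(24) = 273.014 + 139.746 × log₂ 24 = 273.014 + 139.746 × 4.5850 ≈ 913.746 ms.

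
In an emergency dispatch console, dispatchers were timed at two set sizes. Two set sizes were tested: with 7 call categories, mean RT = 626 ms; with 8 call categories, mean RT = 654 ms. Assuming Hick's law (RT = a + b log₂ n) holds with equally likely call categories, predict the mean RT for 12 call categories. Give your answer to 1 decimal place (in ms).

739.0 ms

With log₂ n on the abscissa the relation is linear; from the two conditions:
  b = (654 − 626) / (log₂ 8 − log₂ 7) = 28 / (3 − 2.8074) = 145.345 ms/bit
  a = 626 − 145.345 × 2.8074 = 217.965 ms
Then RT(12) = 217.965 + 145.345 × log₂ 12 = 217.965 + 145.345 × 3.5850 ≈ 739.021 ms.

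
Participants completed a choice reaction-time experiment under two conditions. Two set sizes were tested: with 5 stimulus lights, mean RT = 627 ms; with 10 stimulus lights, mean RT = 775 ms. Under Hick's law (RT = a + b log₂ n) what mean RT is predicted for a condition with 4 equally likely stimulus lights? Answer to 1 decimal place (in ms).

579.4 ms

RT is linear in log₂ n, so two points fix the line:
  b = (775 − 627) / (log₂ 10 − log₂ 5) = 148 / (3.3219 − 2.3219) = 148.000 ms/bit
  a = 627 − 148.000 × 2.3219 = 283.355 ms
Then RT(4) = 283.355 + 148.000 × log₂ 4 = 283.355 + 148.000 × 2 ≈ 579.355 ms.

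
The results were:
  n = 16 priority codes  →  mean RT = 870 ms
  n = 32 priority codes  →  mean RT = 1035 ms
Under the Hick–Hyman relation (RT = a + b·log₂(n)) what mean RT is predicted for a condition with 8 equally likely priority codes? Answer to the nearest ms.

RT is linear in log₂ n, so two points fix the line:
  b = (1035 − 870) / (log₂ 32 − log₂ 16) = 165 / (5 − 4) = 165 ms/bit
  a = 870 − 165 × 4 = 210 ms
Then RT(8) = 210 + 165 × log₂ 8 = 210 + 165 × 3 ≈ 705.000 ms.

705 ms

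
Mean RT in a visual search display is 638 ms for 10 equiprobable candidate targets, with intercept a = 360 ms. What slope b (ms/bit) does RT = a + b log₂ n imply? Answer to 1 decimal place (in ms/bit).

10 alternatives carry log₂ 10 = 3.3219 bits; the choice cost is 638 − 360 = 278 ms, so b = 278/3.3219 = 83.686 ms/bit.

83.7 ms/bit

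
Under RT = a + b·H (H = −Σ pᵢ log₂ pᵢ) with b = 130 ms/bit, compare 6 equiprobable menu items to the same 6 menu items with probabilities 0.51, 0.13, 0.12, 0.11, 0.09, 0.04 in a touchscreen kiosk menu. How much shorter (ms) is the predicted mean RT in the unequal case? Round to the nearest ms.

64 ms

Equiprobable entropy H₀ = log₂ 6 = 2.5850 bits.
Skewed entropy H = −Σ pᵢ log₂ pᵢ = 2.0938 bits.
ΔRT = b·(H₀ − H) = 130 × 0.4911 = 63.85 ms.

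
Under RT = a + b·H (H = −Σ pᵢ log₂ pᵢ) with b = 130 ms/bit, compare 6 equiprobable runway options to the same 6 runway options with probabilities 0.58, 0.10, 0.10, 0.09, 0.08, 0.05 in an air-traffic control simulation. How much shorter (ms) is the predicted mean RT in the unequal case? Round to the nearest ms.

84 ms

The RT saving is b·ΔH. Equiprobable H₀ = log₂(6) = 2.5850 bits; with the given probabilities H = 1.9405 bits.
b·(H₀ − H) = 130 × (2.5850 − 1.9405) = 83.79 ms.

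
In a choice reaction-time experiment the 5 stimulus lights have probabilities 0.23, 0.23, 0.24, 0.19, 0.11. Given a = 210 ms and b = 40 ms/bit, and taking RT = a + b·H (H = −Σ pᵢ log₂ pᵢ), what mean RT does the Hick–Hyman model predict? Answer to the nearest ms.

301 ms

H = 0.23·log₂(1/0.23) + 0.23·log₂(1/0.23) + 0.24·log₂(1/0.24) + 0.19·log₂(1/0.19) + 0.11·log₂(1/0.11) = 2.2750 bits.
RT = 210 + 40 × 2.2750 = 301.00 ms.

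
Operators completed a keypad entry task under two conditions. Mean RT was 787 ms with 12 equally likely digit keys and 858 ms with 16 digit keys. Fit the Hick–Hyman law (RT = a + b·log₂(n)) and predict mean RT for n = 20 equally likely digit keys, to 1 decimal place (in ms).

With log₂ n on the abscissa the relation is linear; from the two conditions:
  b = (858 − 787) / (log₂ 16 − log₂ 12) = 71 / (4 − 3.5850) = 171.069 ms/bit
  a = 787 − 171.069 × 3.5850 = 173.724 ms
Then RT(20) = 173.724 + 171.069 × log₂ 20 = 173.724 + 171.069 × 4.3219 ≈ 913.072 ms.

913.1 ms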